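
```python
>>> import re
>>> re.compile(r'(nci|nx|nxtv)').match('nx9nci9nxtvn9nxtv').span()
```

`re.match` only tries the pattern at the start of the string.
The match spans [0:2] → 'nx'.
Captured: group 1 = 'nx'.

(0, 2)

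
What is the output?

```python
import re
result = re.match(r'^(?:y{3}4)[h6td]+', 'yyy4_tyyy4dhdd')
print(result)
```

None

`match` is anchored at position 0; if the pattern doesn't fit there, it returns None.
Here the string doesn't start with a match, so the call returns None.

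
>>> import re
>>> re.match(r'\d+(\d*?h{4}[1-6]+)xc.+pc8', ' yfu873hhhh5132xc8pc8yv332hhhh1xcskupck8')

None

Pattern: one or more of a digit; then zero or more of a digit (lazy), then exactly 4 of a literal 'h', then one or more of a character in [1-6] (captured); then the literal 'xc', then one or more of any character, then the literal 'pc8'.
`match` is anchored at position 0; if the pattern doesn't fit there, it returns None.
Here the string doesn't start with a match, so the call returns None.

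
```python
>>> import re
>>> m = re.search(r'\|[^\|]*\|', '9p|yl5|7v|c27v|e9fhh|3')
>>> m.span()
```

(2, 7)

Unlike `match`, `search` isn't anchored — it looks for the pattern anywhere in the string.
The match spans [2:7] → '|yl5|'.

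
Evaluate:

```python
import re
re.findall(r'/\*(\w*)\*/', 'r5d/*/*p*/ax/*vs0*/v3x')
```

Matches: at [5:10] match '/*p*/', group 1 = 'p'; at [12:19] match '/*vs0*/', group 1 = 'vs0'.
One capturing group, so `findall` returns just the captured substring from each match — 2 in all.

['p', 'vs0']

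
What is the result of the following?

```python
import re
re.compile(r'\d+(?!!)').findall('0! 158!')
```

`(?!…)`/`(?<!…)` only lets a position through if the neighbouring text does NOT match; no characters are consumed.
Walking the string: at [3:5] → '15'.
No capturing groups, so `findall` returns the 1 full match string.

['15']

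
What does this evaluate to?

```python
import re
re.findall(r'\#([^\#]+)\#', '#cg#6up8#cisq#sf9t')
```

['cg', 'cisq']

`findall` collects group 1 from each match (2 total).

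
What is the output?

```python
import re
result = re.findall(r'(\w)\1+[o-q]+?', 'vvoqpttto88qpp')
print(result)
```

['v', 't', '8']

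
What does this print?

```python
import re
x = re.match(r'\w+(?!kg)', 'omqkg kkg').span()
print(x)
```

(0, 5)

`re.match` only tries the pattern at the start of the string.
The match spans [0:5] → 'omqkg'.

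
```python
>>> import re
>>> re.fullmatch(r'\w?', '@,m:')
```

`fullmatch` succeeds only if the pattern covers the string from start to end.
Here the pattern can't cover the whole string, so the call returns None.

None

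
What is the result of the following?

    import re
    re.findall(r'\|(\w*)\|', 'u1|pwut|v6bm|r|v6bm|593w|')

['pwut', 'r', '593w']

`findall` collects group 1 from each match (3 total).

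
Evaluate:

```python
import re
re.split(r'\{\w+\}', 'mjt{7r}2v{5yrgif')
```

['mjt', '2v{5yrgif']

Matches to split on: at [3:7] → '{7r}'.
`split` removes every match and returns the 2 fragments in between.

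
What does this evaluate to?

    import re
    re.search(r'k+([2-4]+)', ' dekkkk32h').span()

(3, 9)

Pattern: one or more of a literal 'k'; then one or more of a character in [2-4] (captured).
`re.search` tries every starting position until one works.
The match spans [3:9] → 'kkkk32'.
Captured: group 1 = '32'.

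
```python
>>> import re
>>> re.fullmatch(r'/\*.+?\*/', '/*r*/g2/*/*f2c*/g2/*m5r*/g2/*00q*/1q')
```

None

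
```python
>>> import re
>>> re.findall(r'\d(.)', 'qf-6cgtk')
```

`findall` collects group 1 from the one match (1 total).

['c']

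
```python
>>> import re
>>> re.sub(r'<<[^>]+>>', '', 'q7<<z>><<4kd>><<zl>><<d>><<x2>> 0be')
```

Matches: at [2:7] → '<<z>>'; at [7:14] → '<<4kd>>'; at [14:20] → '<<zl>>'; at [20:25] → '<<d>>'; at [25:31] → '<<x2>>'.
Each match is replaced by ''.

'q7 0be'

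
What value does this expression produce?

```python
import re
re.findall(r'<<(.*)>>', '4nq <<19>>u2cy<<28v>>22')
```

['19>>u2cy<<28v']

Matches: at [4:21] match '<<19>>u2cy<<28v>>', group 1 = '19>>u2cy<<28v'.
With a single group, `findall` returns only what that group captured — 1 item.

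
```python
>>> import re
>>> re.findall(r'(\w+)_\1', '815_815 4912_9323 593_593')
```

['815', '593']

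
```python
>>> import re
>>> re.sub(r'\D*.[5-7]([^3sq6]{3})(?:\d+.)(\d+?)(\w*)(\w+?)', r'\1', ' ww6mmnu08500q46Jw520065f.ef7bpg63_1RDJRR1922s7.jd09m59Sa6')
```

' ww6mmnu08500Jw5bpg.jd09m59Sa6'

This matches zero or more of a non-digit, then any character, then a character in [5-7]; then exactly 3 of any character except [3sq6] (captured); then one or more of a digit, then any character (non-capturing group); then one or more of a digit (lazy) (captured); then zero or more of a word character (captured); then one or more of a word character (lazy) (captured).
Matches: at [13:25] → 'q46Jw520065f'; at [25:47] → '.ef7bpg63_1RDJRR1922s7'.
Each match is replaced using the text its own group 1 captured.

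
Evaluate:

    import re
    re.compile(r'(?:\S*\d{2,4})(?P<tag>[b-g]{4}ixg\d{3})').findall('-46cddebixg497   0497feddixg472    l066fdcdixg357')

['feddixg472', 'fdcdixg357']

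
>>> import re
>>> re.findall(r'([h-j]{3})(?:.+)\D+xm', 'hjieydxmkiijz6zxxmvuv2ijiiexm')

['hji']

`findall` collects group 1 from the one match (1 total).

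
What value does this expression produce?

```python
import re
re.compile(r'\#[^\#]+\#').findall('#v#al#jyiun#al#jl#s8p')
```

['#v#', '#jyiun#', '#jl#']

No capturing groups, so `findall` returns the 3 full match strings.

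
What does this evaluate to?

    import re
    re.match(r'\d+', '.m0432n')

With `match`, the pattern is implicitly anchored at the beginning.
Here position 0 doesn't satisfy it, so the call returns None.

None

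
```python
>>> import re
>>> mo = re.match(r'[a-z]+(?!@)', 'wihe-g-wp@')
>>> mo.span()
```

(0, 4)

`(?!…)`/`(?<!…)` only lets a position through if the neighbouring text does NOT match; no characters are consumed.
`re.match` won't scan ahead — the pattern has to work from the very first character.
The match spans [0:4] → 'wihe'.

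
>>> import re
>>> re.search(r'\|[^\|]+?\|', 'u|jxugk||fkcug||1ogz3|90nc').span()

(1, 8)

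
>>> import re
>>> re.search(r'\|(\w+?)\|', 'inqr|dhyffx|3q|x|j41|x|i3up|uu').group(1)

'dhyffx'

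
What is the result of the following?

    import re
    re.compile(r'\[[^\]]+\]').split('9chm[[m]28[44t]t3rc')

['9chm', '28', 't3rc']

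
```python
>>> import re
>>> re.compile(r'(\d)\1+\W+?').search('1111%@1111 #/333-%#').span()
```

(0, 5)

`\1` is not a pattern — it's the concrete string captured by group 1, re-applied verbatim.
The match spans [0:5] → '1111%'.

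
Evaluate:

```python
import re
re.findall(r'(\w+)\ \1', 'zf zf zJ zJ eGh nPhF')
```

['zf', 'zJ']

A backreference is literal: `\1` must see the identical characters the first group matched.
With a single group, `findall` returns only what that group captured — 2 items.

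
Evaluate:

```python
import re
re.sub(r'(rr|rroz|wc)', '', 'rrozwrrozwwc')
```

'ozwozw'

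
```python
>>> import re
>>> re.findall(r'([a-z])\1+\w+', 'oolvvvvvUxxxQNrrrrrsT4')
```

['o']

The backreference `\1` re-matches whatever the first group consumed, character for character.
Scanning left to right: at [0:22] match 'oolvvvvvUxxxQNrrrrrsT4', group 1 = 'o'.
One capturing group, so `findall` returns just the captured substring from the one match — 1 in all.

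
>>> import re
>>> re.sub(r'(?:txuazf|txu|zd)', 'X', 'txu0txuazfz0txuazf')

Branches in `(...|...)` are attempted left-to-right; the first branch that allows the whole pattern to succeed is taken.
Matches: at [0:3] → 'txu'; at [4:10] → 'txuazf'; at [12:18] → 'txuazf'.
`sub` substitutes 'X' at each match site.

'X0Xz0X'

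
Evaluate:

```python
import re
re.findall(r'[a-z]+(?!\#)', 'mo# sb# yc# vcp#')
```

The negative lookahead/lookbehind blocks any match where the forbidden context is present.
Walking the string: at [0:1] → 'm'; at [4:5] → 's'; at [8:9] → 'y'; at [12:14] → 'vc'.
With no groups in the pattern, `findall` gives back each whole match — 4 here.

['m', 's', 'y', 'vc']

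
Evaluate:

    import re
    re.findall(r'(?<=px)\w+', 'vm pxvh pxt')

The `(?=…)`/`(?<=…)` assertion just peeks at neighbouring text; it doesn't advance the match position.
Matches: at [5:7] → 'vh'; at [10:11] → 't'.
Since nothing is captured, `findall` lists the 2 matched substrings directly.

['vh', 't']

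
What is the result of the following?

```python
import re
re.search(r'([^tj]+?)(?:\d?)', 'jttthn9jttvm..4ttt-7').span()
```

Pattern: one or more of any character except [tj] (lazy) (captured); then optionally a digit (non-capturing group).
Lazy quantifiers expand one character at a time until the remainder of the pattern can match.
`re.search` tries every starting position until one works.
The match spans [4:5] → 'h'.
Captured: group 1 = 'h'.

(4, 5)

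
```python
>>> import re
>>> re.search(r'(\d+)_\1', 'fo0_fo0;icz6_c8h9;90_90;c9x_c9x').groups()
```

('90',)

The match spans [18:23] → '90_90'.
Captured: group 1 = '90'.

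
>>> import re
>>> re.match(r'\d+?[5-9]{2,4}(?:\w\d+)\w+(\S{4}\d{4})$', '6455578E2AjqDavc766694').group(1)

'vc766694'

The pattern matches one or more of a digit (lazy), then 2 to 4 of a character in [5-9]; then a word character, then one or more of a digit (non-capturing group); then one or more of a word character; then exactly 4 of a non-whitespace character, then exactly 4 of a digit (captured); then anchored at the end.
With `match`, the pattern is implicitly anchored at the beginning.
The match spans [0:22] → '6455578E2AjqDavc766694'.
Captured: group 1 = 'vc766694'.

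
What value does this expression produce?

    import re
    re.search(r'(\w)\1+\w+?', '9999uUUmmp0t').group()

'9999u'

The backreference `\1` re-matches whatever the first group consumed, character for character.
`search` walks the string left to right and returns the first match it finds.
The match spans [0:5] → '9999u'.
Captured: group 1 = '9'.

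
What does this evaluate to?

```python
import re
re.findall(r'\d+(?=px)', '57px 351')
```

['57']

The lookaround is zero-width — it requires the adjacent text to match without consuming it, so the asserted text isn't part of the match.
With no groups in the pattern, `findall` gives back each whole match — 1 here.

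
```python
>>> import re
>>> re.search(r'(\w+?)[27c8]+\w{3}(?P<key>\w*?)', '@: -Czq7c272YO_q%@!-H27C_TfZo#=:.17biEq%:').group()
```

Lazy quantifiers expand one character at a time until the remainder of the pattern can match.
The match spans [4:15] → 'Czq7c272YO_'.

'Czq7c272YO_'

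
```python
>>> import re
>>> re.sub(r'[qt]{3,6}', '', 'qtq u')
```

' u'

Each match is replaced by ''.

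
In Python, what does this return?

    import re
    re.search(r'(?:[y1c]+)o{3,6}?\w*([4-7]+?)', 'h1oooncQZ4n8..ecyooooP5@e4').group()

'1oooncQZ4'

The pattern matches one or more of one of [y1c] (non-capturing group); then 3 to 6 of a literal 'o' (lazy), then zero or more of a word character; then one or more of a character in [4-7] (lazy) (captured).
`search` walks the string left to right and returns the first match it finds.
The match spans [1:10] → '1oooncQZ4'.
Captured: group 1 = '4'.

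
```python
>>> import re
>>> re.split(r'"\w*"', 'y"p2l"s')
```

Matches to split on: at [1:6] → '"p2l"'.
Splitting on the pattern gives 2 pieces.

['y', 's']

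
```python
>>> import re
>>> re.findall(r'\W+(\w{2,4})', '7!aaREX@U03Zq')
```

This matches one or more of a non-word character; then 2 to 4 of a word character (captured).
One capturing group, so `findall` returns just the captured substring from each match — 2 in all.

['aaRE', 'U03Z']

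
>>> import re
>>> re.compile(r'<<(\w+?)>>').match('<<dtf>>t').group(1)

'dtf'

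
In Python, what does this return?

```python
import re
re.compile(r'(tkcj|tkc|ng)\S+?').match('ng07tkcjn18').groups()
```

The match spans [0:3] → 'ng0'.
Captured: group 1 = 'ng'.

('ng',)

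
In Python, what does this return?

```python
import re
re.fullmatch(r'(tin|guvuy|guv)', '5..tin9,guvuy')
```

None

`fullmatch` succeeds only if the pattern covers the string from start to end.
Here there's no way to consume every character, so the call returns None.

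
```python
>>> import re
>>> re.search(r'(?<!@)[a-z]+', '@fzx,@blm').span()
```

The negative lookaround is zero-width — it rules out positions where the adjacent text would match, without consuming anything.
`re.search` scans for the first position where the pattern succeeds.
The match spans [2:4] → 'zx'.

(2, 4)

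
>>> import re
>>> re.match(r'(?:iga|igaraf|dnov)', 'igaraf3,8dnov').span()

With `match`, the pattern is implicitly anchored at the beginning.
The match spans [0:3] → 'iga'.

(0, 3)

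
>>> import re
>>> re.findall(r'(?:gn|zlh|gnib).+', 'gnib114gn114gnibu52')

['gnib114gn114gnibu52']

Matches: at [0:19] → 'gnib114gn114gnibu52'.
Since nothing is captured, `findall` lists the 1 matched substring directly.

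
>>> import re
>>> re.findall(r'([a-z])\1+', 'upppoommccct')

`\1` has to match the exact text group 1 already captured.
Matches: at [1:4] match 'ppp', group 1 = 'p'; at [4:6] match 'oo', group 1 = 'o'; at [6:8] match 'mm', group 1 = 'm'; at [8:11] match 'ccc', group 1 = 'c'.
One capturing group, so `findall` returns just the captured substring from each match — 4 in all.

['p', 'o', 'm', 'c']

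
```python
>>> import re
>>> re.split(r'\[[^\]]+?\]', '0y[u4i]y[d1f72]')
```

['0y', 'y', '']

Splitting on the pattern gives 3 pieces.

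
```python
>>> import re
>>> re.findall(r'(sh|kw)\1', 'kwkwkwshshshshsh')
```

['kw', 'sh', 'sh']

`\1` has to match the exact text group 1 already captured.
Walking the string: at [0:4] match 'kwkw', group 1 = 'kw'; at [6:10] match 'shsh', group 1 = 'sh'; at [10:14] match 'shsh', group 1 = 'sh'.
Because there's exactly one group, `findall` drops the full match and keeps group 1 from each hit.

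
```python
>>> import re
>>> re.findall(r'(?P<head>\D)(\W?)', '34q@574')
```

[('q', '@')]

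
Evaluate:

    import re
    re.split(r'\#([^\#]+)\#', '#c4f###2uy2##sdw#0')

Matches to split on: at [0:5] → '#c4f#'; at [6:12] → '#2uy2#'; at [12:17] → '#sdw#'.
Because the pattern has a capturing group, `split` also inserts each captured text between the pieces.

['', 'c4f', '#', '2uy2', '', 'sdw', '0']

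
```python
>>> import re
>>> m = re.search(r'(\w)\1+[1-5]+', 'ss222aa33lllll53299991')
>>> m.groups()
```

After group 1 captures some text, `\1` only succeeds where that same text appears again.
Unlike `match`, `search` isn't anchored — it looks for the pattern anywhere in the string.
The match spans [0:5] → 'ss222'.
Captured: group 1 = 's'.

('s',)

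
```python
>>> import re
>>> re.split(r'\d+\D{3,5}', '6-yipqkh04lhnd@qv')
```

['', 'kh', 'qv']

Pattern: one or more of a digit; then 3 to 5 of a non-digit.
Matches to split on: at [0:6] → '6-yipq'; at [8:15] → '04lhnd@'.
The string is cut at each match, leaving 3 pieces.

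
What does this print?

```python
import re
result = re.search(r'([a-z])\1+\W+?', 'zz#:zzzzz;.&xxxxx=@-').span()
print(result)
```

The backreference `\1` re-matches whatever the first group consumed, character for character.
The match spans [0:3] → 'zz#'.

(0, 3)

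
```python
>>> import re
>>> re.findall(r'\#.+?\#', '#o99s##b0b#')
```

['#o99s#', '#b0b#']

With the lazy modifier that quantifier settles for the fewest repetitions that let the rest of the pattern succeed (the atoms after it are unaffected and can still be greedy).
Scanning left to right: at [0:6] → '#o99s#'; at [6:11] → '#b0b#'.
With no groups in the pattern, `findall` gives back each whole match — 2 here.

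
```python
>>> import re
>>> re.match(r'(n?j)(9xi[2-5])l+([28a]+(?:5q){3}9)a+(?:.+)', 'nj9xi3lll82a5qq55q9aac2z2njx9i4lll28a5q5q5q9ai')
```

Pattern: optionally the literal 'n', then a literal 'j' (captured); then the literal '9xi', then a character in [2-5] (captured); then one or more of a literal 'l'; then one or more of one of [28a], then the literal '5q' repeated 3 times, then a literal '9' (captured); then one or more of a literal 'a'; then one or more of any character (non-capturing group).
With `match`, the pattern is implicitly anchored at the beginning.
Here position 0 doesn't satisfy it, so the call returns None.

None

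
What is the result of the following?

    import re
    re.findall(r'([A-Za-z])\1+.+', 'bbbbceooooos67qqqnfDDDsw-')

['b']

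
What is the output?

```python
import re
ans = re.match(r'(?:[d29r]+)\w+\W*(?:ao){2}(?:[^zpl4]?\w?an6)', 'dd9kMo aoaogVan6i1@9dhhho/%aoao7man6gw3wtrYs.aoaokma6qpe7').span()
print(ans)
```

(0, 16)

With `match`, the pattern is implicitly anchored at the beginning.
The match spans [0:16] → 'dd9kMo aoaogVan6'.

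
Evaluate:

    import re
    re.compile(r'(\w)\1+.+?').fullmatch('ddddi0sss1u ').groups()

('d',)

The backreference `\1` re-matches whatever the first group consumed, character for character.
`re.fullmatch` is like wrapping the pattern in `^…$` (in single-line mode).
The match spans [0:12] → 'ddddi0sss1u '.
Captured: group 1 = 'd'.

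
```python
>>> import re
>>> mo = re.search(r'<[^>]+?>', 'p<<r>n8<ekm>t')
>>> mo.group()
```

The match spans [1:5] → '<<r>'.

'<<r>'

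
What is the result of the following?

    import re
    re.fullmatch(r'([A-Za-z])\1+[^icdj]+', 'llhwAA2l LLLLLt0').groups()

('l',)

A backreference is literal: `\1` must see the identical characters the first group matched.
`re.fullmatch` requires the pattern to consume the entire string.
The match spans [0:16] → 'llhwAA2l LLLLLt0'.
Captured: group 1 = 'l'.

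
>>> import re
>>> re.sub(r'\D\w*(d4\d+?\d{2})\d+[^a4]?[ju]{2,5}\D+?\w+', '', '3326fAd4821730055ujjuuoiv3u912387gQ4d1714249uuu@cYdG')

'3326@cYdG'

Pattern: a non-digit, then zero or more of a word character; then the literal 'd4', then one or more of a digit (lazy), then exactly 2 of a digit (captured); then one or more of a digit, then optionally any character except [a4], then 2 to 5 of one of [ju]; then one or more of a non-digit (lazy); then one or more of a word character.
Matches: at [4:47] → 'fAd4821730055ujjuuoiv3u912387gQ4d1714249uuu'.
Every occurrence is swapped for ''.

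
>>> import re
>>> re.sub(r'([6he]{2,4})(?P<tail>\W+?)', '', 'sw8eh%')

'sw8'

The pattern matches 2 to 4 of one of [6he] (captured); then one or more of a non-word character (lazy) (captured as 'tail').
Matches: at [3:6] → 'eh%'.
Each match is replaced by ''.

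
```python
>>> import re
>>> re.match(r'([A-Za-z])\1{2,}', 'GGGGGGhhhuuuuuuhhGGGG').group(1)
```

'G'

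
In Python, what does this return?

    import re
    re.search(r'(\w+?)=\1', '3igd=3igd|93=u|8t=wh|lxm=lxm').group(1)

`\1` has to match the exact text group 1 already captured.
Unlike `match`, `search` isn't anchored — it looks for the pattern anywhere in the string.
The match spans [0:9] → '3igd=3igd'.
Captured: group 1 = '3igd'.

'3igd'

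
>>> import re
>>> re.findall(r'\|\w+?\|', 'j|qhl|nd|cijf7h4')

['|qhl|']

`findall` yields the raw match text (1 of them) because the pattern has no groups.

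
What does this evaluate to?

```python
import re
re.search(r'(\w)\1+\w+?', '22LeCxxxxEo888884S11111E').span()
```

(0, 3)

The backreference `\1` re-matches whatever the first group consumed, character for character.
`re.search` scans for the first position where the pattern succeeds.
The match spans [0:3] → '22L'.
Captured: group 1 = '2'.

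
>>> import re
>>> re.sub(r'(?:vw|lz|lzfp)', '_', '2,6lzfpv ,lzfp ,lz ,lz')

'2,6_fpv ,_fp ,_ ,_'

Alternation tries branches left to right and keeps the first one that lets the overall match succeed at that position.
Matches: at [3:5] → 'lz'; at [10:12] → 'lz'; at [16:18] → 'lz'; at [20:22] → 'lz'.
Each match is replaced by '_'.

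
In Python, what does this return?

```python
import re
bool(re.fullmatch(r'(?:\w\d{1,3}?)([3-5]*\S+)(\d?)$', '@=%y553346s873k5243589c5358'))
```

For `fullmatch`, every character of the input must be accounted for by the pattern.
Here the string isn't matched end-to-end, so the call returns None, and `bool(None)` is False.

False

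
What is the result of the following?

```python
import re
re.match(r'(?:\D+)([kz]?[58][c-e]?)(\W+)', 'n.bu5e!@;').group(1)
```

'5e'

The match spans [0:9] → 'n.bu5e!@;'.
Captured: group 1 = '5e', group 2 = '!@;'.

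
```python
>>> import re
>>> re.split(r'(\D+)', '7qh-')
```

The pattern matches one or more of a non-digit (captured).
Matches to split on: at [1:4] → 'qh-'.
`re.split` interleaves the captured-group text with the surrounding fragments.

['7', 'qh-', '']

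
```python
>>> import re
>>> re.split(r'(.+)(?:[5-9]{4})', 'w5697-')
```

['', 'w', '-']

With a capturing group present, the delimiter's captured portion is kept in the result list.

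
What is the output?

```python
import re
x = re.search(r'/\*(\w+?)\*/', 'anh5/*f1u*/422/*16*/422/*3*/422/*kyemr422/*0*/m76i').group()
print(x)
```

/*f1u*/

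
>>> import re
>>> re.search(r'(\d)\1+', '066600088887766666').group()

'666'

After group 1 captures some text, `\1` only succeeds where that same text appears again.
`re.search` scans for the first position where the pattern succeeds.
The match spans [1:4] → '666'.
Captured: group 1 = '6'.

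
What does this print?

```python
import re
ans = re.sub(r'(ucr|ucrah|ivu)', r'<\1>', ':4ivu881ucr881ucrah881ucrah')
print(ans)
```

Alternation tries branches left to right and keeps the first one that lets the overall match succeed at that position.
Matches: at [2:5] → 'ivu'; at [8:11] → 'ucr'; at [14:17] → 'ucr'; at [22:25] → 'ucr'.
The replacement refers to a captured group, so each match is rewritten using its own captured text.

:4<ivu>881<ucr>881<ucr>ah881<ucr>ah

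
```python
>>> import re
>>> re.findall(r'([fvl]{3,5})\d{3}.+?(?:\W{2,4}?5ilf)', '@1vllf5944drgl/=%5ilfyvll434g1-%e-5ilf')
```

The pattern matches 3 to 5 of one of [fvl] (captured); then exactly 3 of a digit, then one or more of any character (lazy); then 2 to 4 of a non-word character (lazy), then the literal '5i', then the literal 'lf' (non-capturing group).
Matches: at [2:21] match 'vllf5944drgl/=%5ilf', group 1 = 'vllf'.
`findall` collects group 1 from the one match (1 total).

['vllf']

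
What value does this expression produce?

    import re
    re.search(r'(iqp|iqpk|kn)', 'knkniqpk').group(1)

The match spans [0:2] → 'kn'.
Captured: group 1 = 'kn'.

'kn'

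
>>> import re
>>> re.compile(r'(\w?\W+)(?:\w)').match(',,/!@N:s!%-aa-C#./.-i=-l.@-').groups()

(',,/!@',)

The pattern matches optionally a word character, then one or more of a non-word character (captured); then a word character (non-capturing group).
`match` is anchored at position 0; if the pattern doesn't fit there, it returns None.
The match spans [0:6] → ',,/!@N'.
Captured: group 1 = ',,/!@'.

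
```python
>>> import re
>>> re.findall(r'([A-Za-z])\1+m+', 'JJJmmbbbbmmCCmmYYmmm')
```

`\1` is not a pattern — it's the concrete string captured by group 1, re-applied verbatim.
`findall` collects group 1 from each match (4 total).

['J', 'b', 'C', 'Y']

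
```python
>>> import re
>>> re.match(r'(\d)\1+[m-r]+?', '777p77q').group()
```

'777p'

`match` is anchored at position 0; if the pattern doesn't fit there, it returns None.
The match spans [0:4] → '777p'.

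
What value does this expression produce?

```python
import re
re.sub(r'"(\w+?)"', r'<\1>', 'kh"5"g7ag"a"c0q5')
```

'kh<5>g7ag<a>c0q5'

Matches: at [2:5] → '"5"'; at [9:12] → '"a"'.
`\1` in the replacement pulls in group 1's text for each match.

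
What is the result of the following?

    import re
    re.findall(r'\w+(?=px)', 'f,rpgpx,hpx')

Because the assertion is zero-width, the text it checks is not consumed and won't appear in the result.
Matches: at [2:5] → 'rpg'; at [8:9] → 'h'.
`findall` yields the raw match text (2 of them) because the pattern has no groups.

['rpg', 'h']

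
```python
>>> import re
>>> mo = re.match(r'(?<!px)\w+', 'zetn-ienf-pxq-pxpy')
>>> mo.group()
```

`(?!…)`/`(?<!…)` only lets a position through if the neighbouring text does NOT match; no characters are consumed.
`re.match` won't scan ahead — the pattern has to work from the very first character.
The match spans [0:4] → 'zetn'.

'zetn'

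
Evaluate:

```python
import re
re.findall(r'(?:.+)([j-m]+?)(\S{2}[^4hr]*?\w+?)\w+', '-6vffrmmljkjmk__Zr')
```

[('k', '__Z')]

This matches one or more of any character (non-capturing group); then one or more of a character in [j-m] (lazy) (captured); then exactly 2 of a non-whitespace character, then zero or more of any character except [4hr] (lazy), then one or more of a word character (lazy) (captured); then one or more of a word character.
Matches: at [0:18] match '-6vffrmmljkjmk__Zr', groups = ('k', '__Z').
2 groups means the one result is a tuple of 2 captured strings — 1 here.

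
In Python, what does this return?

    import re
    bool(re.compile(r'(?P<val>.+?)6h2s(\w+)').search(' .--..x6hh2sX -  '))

This matches one or more of any character (lazy) (captured as 'val'); then a literal '6', then the literal 'h2s'; then one or more of a word character (captured).
Here nothing in the string fits, so the call returns None, and `bool(None)` is False.

False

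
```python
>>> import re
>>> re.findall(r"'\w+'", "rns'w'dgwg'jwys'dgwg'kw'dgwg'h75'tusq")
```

With no groups in the pattern, `findall` gives back each whole match — 4 here.

["'w'", "'jwys'", "'kw'", "'h75'"]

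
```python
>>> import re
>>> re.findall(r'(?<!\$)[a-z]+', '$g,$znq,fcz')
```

['nq', 'fcz']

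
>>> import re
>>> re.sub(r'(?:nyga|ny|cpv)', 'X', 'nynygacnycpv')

'XXcXX'

`|` is ordered: at each position the engine commits to the first alternative that works.
Matches: at [0:2] → 'ny'; at [2:6] → 'nyga'; at [7:9] → 'ny'; at [9:12] → 'cpv'.
Each match is replaced by 'X'.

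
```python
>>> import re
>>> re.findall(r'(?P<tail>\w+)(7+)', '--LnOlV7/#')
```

This matches one or more of a word character (captured as 'tail'); then one or more of a literal '7' (captured).
`findall` packs the 2 group values into a tuple for every match.

[('LnOlV', '7')]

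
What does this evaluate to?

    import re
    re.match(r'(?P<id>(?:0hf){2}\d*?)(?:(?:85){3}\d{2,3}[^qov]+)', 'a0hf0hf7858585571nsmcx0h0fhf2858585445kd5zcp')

None

The pattern matches the literal '0hf' repeated 2 times, then zero or more of a digit (lazy) (captured as 'id'); then the literal '85' repeated 3 times, then 2 to 3 of a digit, then one or more of any character except [qov] (non-capturing group).
`match` is anchored at position 0; if the pattern doesn't fit there, it returns None.
Here position 0 doesn't satisfy it, so the call returns None.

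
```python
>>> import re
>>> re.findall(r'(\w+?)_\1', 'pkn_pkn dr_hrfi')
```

['pkn']

The backreference `\1` re-matches whatever the first group consumed, character for character.
Scanning left to right: at [0:7] match 'pkn_pkn', group 1 = 'pkn'.
With a single group, `findall` returns only what that group captured — 1 item.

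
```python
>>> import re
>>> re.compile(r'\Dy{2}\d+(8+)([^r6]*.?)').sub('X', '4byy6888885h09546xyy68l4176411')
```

The pattern matches a non-digit, then exactly 2 of a literal 'y'; then one or more of a digit; then one or more of a literal '8' (captured); then zero or more of any character except [r6], then optionally any character (captured).
Matches: at [1:17] → 'byy6888885h09546'; at [17:27] → 'xyy68l4176'.
Each match is replaced by 'X'.

'4XX411'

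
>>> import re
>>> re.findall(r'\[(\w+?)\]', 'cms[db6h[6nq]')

['6nq']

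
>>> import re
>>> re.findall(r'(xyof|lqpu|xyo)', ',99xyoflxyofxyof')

['xyof', 'xyof', 'xyof']

Alternation tries branches left to right and keeps the first one that lets the overall match succeed at that position.
Matches: at [3:7] match 'xyof', group 1 = 'xyof'; at [8:12] match 'xyof', group 1 = 'xyof'; at [12:16] match 'xyof', group 1 = 'xyof'.
`findall` collects group 1 from each match (3 total).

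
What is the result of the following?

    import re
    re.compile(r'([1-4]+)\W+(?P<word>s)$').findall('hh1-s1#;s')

[('1', 's')]

The pattern matches one or more of a character in [1-4] (captured); then one or more of a non-word character; then a literal 's' (captured as 'word'); then anchored at the end.
Walking the string: at [5:9] match '1#;s', groups = ('1', 's').
Multiple groups make `findall` return tuples — one 2-tuple for the one match.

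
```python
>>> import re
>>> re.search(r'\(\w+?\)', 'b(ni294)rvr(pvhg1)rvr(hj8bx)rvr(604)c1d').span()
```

`re.search` tries every starting position until one works.
The match spans [1:8] → '(ni294)'.

(1, 8)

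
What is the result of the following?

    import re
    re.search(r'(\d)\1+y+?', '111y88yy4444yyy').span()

(0, 4)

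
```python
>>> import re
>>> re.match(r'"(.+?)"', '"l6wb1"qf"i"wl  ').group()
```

'"l6wb1"'

`re.match` won't scan ahead — the pattern has to work from the very first character.
The match spans [0:7] → '"l6wb1"'.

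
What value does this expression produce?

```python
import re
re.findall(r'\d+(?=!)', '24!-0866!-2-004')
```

Because the assertion is zero-width, the text it checks is not consumed and won't appear in the result.
Since nothing is captured, `findall` lists the 2 matched substrings directly.

['24', '0866']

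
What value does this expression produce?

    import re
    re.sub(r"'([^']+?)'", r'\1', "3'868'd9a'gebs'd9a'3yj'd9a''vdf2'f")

The replacement refers to a captured group, so each match is rewritten using its own captured text.

"3868d9agebsd9a3yjd9a'vdf2f"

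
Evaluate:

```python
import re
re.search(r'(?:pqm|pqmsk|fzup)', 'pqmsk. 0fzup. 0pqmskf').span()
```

(0, 3)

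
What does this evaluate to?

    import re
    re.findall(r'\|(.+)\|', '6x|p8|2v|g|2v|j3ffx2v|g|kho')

['p8|2v|g|2v|j3ffx2v|g']

Scanning left to right: at [2:24] match '|p8|2v|g|2v|j3ffx2v|g|', group 1 = 'p8|2v|g|2v|j3ffx2v|g'.
One capturing group, so `findall` returns just the captured substring from the one match — 1 in all.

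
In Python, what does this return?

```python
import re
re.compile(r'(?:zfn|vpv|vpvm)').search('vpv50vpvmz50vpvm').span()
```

The match spans [0:3] → 'vpv'.

(0, 3)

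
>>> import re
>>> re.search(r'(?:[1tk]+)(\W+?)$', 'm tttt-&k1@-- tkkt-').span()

The pattern matches one or more of one of [1tk] (non-capturing group); then one or more of a non-word character (lazy) (captured); then anchored at the end.
`re.search` tries every starting position until one works.
The match spans [14:19] → 'tkkt-'.
Captured: group 1 = '-'.

(14, 19)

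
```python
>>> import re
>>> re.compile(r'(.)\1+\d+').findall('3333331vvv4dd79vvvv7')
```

['3', 'v', 'd', 'v']

`\1` has to match the exact text group 1 already captured.
Because there's exactly one group, `findall` drops the full match and keeps group 1 from each hit.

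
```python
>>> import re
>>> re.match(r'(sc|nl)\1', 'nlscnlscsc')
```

None

`re.match` won't scan ahead — the pattern has to work from the very first character.
Here the string doesn't start with a match, so the call returns None.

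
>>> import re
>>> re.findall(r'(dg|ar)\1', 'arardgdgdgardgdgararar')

A backreference is literal: `\1` must see the identical characters the first group matched.
Walking the string: at [0:4] match 'arar', group 1 = 'ar'; at [4:8] match 'dgdg', group 1 = 'dg'; at [12:16] match 'dgdg', group 1 = 'dg'; at [16:20] match 'arar', group 1 = 'ar'.
One capturing group, so `findall` returns just the captured substring from each match — 4 in all.

['ar', 'dg', 'dg', 'ar']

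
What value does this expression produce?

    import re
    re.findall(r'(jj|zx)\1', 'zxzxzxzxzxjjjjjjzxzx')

['zx', 'zx', 'jj', 'zx']

After group 1 captures some text, `\1` only succeeds where that same text appears again.
Because there's exactly one group, `findall` drops the full match and keeps group 1 from each hit.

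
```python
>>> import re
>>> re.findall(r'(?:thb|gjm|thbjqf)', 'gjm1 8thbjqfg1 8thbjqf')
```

['gjm', 'thb', 'thb']

Branches in `(...|...)` are attempted left-to-right; the first branch that allows the whole pattern to succeed is taken.
Matches: at [0:3] → 'gjm'; at [6:9] → 'thb'; at [16:19] → 'thb'.
Since nothing is captured, `findall` lists the 3 matched substrings directly.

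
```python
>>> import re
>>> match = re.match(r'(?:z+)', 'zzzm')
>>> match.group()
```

`re.match` won't scan ahead — the pattern has to work from the very first character.
The match spans [0:3] → 'zzz'.

'zzz'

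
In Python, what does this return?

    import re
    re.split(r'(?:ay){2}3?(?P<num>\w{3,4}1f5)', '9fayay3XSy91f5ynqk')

['9f', 'XSy91f5', 'ynqk']

This matches the literal 'ay' repeated 2 times, then optionally the literal '3'; then 3 to 4 of a word character, then the literal '1f5' (captured as 'num').
Matches to split on: at [2:14] → 'ayay3XSy91f5'.
`re.split` interleaves the captured-group text with the surrounding fragments.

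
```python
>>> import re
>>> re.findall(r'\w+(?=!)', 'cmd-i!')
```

['i']

Because the assertion is zero-width, the text it checks is not consumed and won't appear in the result.
`findall` yields the raw match text (1 of them) because the pattern has no groups.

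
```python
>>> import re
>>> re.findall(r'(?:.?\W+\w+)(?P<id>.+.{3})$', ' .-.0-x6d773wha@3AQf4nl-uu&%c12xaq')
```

Pattern: optionally any character, then one or more of a non-word character, then one or more of a word character (non-capturing group); then one or more of any character, then exactly 3 of any character (captured as 'id'); then anchored at the end.
Matches: at [0:34] match ' .-.0-x6d773wha@3AQf4nl-uu&%c12xaq', group 1 = '-x6d773wha@3AQf4nl-uu&%c12xaq'.
Because there's exactly one group, `findall` drops the full match and keeps group 1 from the one hit.

['-x6d773wha@3AQf4nl-uu&%c12xaq']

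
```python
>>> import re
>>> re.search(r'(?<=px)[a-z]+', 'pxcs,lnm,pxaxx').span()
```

Lookahead/lookbehind check context without consuming it, so the matched span excludes the asserted characters.
The match spans [2:4] → 'cs'.

(2, 4)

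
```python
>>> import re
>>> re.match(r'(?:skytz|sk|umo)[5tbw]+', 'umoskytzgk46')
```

None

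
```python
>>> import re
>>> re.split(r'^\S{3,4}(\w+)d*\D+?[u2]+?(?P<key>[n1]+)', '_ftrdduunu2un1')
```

['', 'dduun', 'n1', '']

This matches anchored at the start of the string; then 3 to 4 of a non-whitespace character; then one or more of a word character (captured); then zero or more of a literal 'd', then one or more of a non-digit (lazy), then one or more of one of [u2] (lazy); then one or more of one of [n1] (captured as 'key').
Matches to split on: at [0:14] → '_ftrdduunu2un1'.
With a capturing group present, the delimiter's captured portion is kept in the result list.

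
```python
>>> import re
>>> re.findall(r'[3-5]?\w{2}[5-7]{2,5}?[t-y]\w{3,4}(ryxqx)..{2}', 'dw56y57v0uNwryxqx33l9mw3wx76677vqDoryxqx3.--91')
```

Pattern: optionally a character in [3-5], then exactly 2 of a word character; then 2 to 5 of a character in [5-7] (lazy), then a character in [t-y], then 3 to 4 of a word character; then the literal 'ryx', then the literal 'qx' (captured); then any character, then exactly 2 of any character.
Matches: at [2:20] match '56y57v0uNwryxqx33l', group 1 = 'ryxqx'; at [23:43] match '3wx76677vqDoryxqx3.-', group 1 = 'ryxqx'.
With a single group, `findall` returns only what that group captured — 2 items.

['ryxqx', 'ryxqx']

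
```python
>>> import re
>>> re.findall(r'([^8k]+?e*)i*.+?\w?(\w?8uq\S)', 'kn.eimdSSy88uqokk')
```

A non-greedy quantifier consumes as few characters as it can — just enough that the remainder of the pattern still matches from where it stops; whatever follows it matches normally.
`findall` packs the 2 group values into a tuple for every match.

[('n', '88uqo')]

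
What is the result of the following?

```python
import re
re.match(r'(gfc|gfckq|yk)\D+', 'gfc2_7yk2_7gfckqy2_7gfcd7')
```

None

`re.match` won't scan ahead — the pattern has to work from the very first character.
Here position 0 doesn't satisfy it, so the call returns None.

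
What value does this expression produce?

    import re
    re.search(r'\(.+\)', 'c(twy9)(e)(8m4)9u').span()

The match spans [1:15] → '(twy9)(e)(8m4)'.

(1, 15)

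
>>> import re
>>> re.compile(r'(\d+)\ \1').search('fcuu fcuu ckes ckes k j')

A backreference is literal: `\1` must see the identical characters the first group matched.
Here no position works, so the call returns None.

None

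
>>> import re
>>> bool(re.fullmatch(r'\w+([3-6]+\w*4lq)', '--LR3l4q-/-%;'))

False

Pattern: one or more of a word character; then one or more of a character in [3-6], then zero or more of a word character, then the literal '4lq' (captured).
`re.fullmatch` requires the pattern to consume the entire string.
Here there's no way to consume every character, so the call returns None, and `bool(None)` is False.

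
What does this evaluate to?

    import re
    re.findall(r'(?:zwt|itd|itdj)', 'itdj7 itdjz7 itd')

['itd', 'itd', 'itd']

Alternation tries branches left to right and keeps the first one that lets the overall match succeed at that position.
No capturing groups, so `findall` returns the 3 full match strings.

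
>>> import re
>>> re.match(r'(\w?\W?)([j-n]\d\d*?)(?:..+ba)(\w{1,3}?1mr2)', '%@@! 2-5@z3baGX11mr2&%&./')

This matches optionally a word character, then optionally a non-word character (captured); then a character in [j-n], then a digit, then zero or more of a digit (lazy) (captured); then any character, then one or more of any character, then the literal 'ba' (non-capturing group); then 1 to 3 of a word character (lazy), then the literal '1mr', then the literal '2' (captured).
`re.match` won't scan ahead — the pattern has to work from the very first character.
Here the pattern fails at index 0, so the call returns None.

None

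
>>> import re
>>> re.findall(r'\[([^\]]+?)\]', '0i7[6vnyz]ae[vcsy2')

['6vnyz']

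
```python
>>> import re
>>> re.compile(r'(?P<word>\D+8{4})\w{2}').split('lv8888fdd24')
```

The pattern matches one or more of a non-digit, then exactly 4 of the literal '8' (captured as 'word'); then exactly 2 of a word character.
Matches to split on: at [0:8] → 'lv8888fd'.
Because the pattern has a capturing group, `split` also inserts each captured text between the pieces.

['', 'lv8888', 'd24']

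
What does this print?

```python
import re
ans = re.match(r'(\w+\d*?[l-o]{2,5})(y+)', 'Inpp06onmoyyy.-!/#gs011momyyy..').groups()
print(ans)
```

Pattern: one or more of a word character, then zero or more of a digit (lazy), then 2 to 5 of a character in [l-o] (captured); then one or more of a literal 'y' (captured).
`match` is anchored at position 0; if the pattern doesn't fit there, it returns None.
The match spans [0:13] → 'Inpp06onmoyyy'.
Captured: group 1 = 'Inpp06onmo', group 2 = 'yyy'.

('Inpp06onmo', 'yyy')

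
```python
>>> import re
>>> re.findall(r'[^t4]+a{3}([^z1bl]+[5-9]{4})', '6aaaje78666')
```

['je78666']

This matches one or more of any character except [t4], then exactly 3 of the literal 'a'; then one or more of any character except [z1bl], then exactly 4 of a character in [5-9] (captured).
`findall` collects group 1 from the one match (1 total).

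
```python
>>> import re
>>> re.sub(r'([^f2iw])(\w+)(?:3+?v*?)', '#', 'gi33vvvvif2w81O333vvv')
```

'#vvv'

The pattern matches any character except [f2iw] (captured); then one or more of a word character (captured); then one or more of the literal '3' (lazy), then zero or more of the literal 'v' (lazy) (non-capturing group).
The `?` after the quantifier makes it lazy — it takes as little as possible before letting the rest of the pattern try.
Matches: at [0:18] → 'gi33vvvvif2w81O333'.
Each match is replaced by '#'.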